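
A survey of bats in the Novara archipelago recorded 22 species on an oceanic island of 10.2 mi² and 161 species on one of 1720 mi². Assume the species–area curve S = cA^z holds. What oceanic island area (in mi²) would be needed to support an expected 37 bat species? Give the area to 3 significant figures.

z = ln(161/22) / ln(1720/10.2) = 1.9904 / 5.1277 = 0.3882
c = 22 / 10.2^0.3882 = 22 / 2.463 = 8.932
A = (37/8.932)^(1/0.3882) ⇒ ln A = ln(4.143)/0.3882 = 3.6617
A = e^3.6617 ≈ 38.93 mi²

38.9 mi²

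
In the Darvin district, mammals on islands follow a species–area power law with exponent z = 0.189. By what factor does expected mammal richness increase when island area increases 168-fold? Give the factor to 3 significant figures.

S₂/S₁ = (A₂/A₁)^z = 168^0.189
ln(S₂/S₁) = 0.189 × ln 168 = 0.189 × 5.1240 = 0.9684
S₂/S₁ = e^0.9684 ≈ 2.634

2.63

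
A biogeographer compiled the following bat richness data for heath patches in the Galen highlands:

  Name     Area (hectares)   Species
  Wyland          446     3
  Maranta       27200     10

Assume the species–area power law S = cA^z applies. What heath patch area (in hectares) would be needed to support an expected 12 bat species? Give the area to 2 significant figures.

z = ln(10/3) / ln(27200/446) = 1.2040 / 4.1107 = 0.2929
c = 3 / 446^0.2929 = 3 / 5.97 = 0.5025
A = (12/0.5025)^(1/0.2929) ⇒ ln A = ln(23.88)/0.2929 = 10.8335
A = e^10.8335 ≈ 50689 hectares

51000 hectares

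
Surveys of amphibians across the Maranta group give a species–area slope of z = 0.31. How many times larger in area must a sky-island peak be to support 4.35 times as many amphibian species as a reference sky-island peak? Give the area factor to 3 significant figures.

(A₂/A₁)^0.31 = 4.35, so A₂/A₁ = 4.35^(1/0.31) = 4.35^3.226
ln(A₂/A₁) = ln 4.35 / 0.31 = 1.4702 / 0.31 = 4.7425
A₂/A₁ = e^4.7425 ≈ 114.7

115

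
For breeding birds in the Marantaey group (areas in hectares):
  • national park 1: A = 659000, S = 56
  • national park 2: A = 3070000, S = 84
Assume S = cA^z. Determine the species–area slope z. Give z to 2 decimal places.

Taking logs: ln S = ln c + z ln A, so z = (ln S₂ − ln S₁)/(ln A₂ − ln A₁).
z = ln(84/56) / ln(3070000/659000) = ln(1.5) / ln(4.659) = 0.4055 / 1.5387 = 0.2635

0.26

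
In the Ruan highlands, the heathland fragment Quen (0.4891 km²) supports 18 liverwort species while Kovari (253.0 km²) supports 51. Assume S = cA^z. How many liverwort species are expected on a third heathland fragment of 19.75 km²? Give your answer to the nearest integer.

z = ln(51/18) / ln(253/0.4891) = 1.0415 / 6.2486 = 0.1667
c = 18 / 0.4891^0.1667 = 18 / 0.8876 = 20.28
S₃ = 20.28 × 19.75^0.1667 = 20.28 × 1.644 ≈ 33.34

33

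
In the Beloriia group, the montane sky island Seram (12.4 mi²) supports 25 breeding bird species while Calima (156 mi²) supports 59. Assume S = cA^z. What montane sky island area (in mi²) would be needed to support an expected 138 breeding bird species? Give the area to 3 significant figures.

z = ln(59/25) / ln(156/12.4) = 0.8587 / 2.5322 = 0.3391
c = 25 / 12.4^0.3391 = 25 / 2.348 = 10.65
A = (138/10.65)^(1/0.3391) ⇒ ln A = ln(12.96)/0.3391 = 7.5556
A = e^7.5556 ≈ 1911 mi²

1910 mi²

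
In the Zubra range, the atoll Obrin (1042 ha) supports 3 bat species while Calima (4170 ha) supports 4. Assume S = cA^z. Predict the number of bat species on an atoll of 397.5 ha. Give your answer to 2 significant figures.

z = ln(4/3) / ln(4170/1042) = 0.2877 / 1.3868 = 0.2074
c = 3 / 1042^0.2074 = 3 / 4.227 = 0.7097
S₃ = 0.7097 × 397.5^0.2074 = 0.7097 × 3.461 ≈ 2.456

2.5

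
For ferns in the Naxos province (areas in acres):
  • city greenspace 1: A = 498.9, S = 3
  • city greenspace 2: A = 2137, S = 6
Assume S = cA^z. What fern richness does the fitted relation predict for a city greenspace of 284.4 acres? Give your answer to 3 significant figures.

2.30

z = ln(6/3) / ln(2137/498.9) = 0.6931 / 1.4548 = 0.4765
c = 3 / 498.9^0.4765 = 3 / 19.3 = 0.1555
S₃ = 0.1555 × 284.4^0.4765 = 0.1555 × 14.76 ≈ 2.295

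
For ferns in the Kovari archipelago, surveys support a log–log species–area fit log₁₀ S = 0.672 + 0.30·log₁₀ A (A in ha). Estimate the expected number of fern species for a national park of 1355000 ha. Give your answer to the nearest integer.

325 species

S = 4.699 × 1355000^0.3 = 4.699 × 69.12 ≈ 324.8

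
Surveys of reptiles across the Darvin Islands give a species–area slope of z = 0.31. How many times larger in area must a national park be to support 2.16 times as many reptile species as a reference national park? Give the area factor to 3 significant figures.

12.0

(A₂/A₁)^0.31 = 2.16, so A₂/A₁ = 2.16^(1/0.31) = 2.16^3.226
ln(A₂/A₁) = ln 2.16 / 0.31 = 0.7701 / 0.31 = 2.4842
A₂/A₁ = e^2.4842 ≈ 11.99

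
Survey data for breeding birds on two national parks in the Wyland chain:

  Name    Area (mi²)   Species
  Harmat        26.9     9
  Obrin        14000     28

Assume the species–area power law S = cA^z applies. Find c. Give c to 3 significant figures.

4.95

z = ln(S₂/S₁) / ln(A₂/A₁) = ln(28/9) / ln(14000/26.9) = 1.1350 / 6.2547 = 0.1815
c = S₁ / A₁^z = 9 / 26.9^0.1815 = 9 / 1.817 = 4.952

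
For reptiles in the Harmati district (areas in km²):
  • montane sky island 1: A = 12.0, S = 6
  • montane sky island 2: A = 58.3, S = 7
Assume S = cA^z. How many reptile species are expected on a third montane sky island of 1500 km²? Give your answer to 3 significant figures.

z = ln(7/6) / ln(58.3/12) = 0.1542 / 1.5807 = 0.0975
c = 6 / 12^0.0975 = 6 / 1.274 = 4.709
S₃ = 4.709 × 1500^0.0975 = 4.709 × 2.04 ≈ 9.608

9.61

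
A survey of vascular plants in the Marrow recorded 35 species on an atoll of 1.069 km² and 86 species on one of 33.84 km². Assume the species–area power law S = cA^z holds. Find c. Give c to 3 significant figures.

34.4

z = ln(S₂/S₁) / ln(A₂/A₁) = ln(86/35) / ln(33.84/1.069) = 0.8990 / 3.4549 = 0.2602
c = S₁ / A₁^z = 35 / 1.069^0.2602 = 35 / 1.018 = 34.4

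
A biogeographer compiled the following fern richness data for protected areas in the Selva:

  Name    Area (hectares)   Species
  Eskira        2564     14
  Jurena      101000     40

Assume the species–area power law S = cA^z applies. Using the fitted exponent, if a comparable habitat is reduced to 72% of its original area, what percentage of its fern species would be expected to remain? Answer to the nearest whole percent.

z = ln(40/14) / ln(101000/2564) = 1.0498 / 3.6736 = 0.2858
S_new/S_old = (A_new/A_old)^z = 0.72^0.2858 = exp(0.2858 × -0.3285) = 0.9104

91%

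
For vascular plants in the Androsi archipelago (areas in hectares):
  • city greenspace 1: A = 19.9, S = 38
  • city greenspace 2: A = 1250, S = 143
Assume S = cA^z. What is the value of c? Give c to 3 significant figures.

14.6

z = ln(S₂/S₁) / ln(A₂/A₁) = ln(143/38) / ln(1250/19.9) = 1.3253 / 4.1402 = 0.3201
c = S₁ / A₁^z = 38 / 19.9^0.3201 = 38 / 2.605 = 14.59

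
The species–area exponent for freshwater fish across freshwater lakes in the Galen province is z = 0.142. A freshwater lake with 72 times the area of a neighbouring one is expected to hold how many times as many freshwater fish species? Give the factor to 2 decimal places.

1.84

S₂/S₁ = (A₂/A₁)^z = 72^0.142
ln(S₂/S₁) = 0.142 × ln 72 = 0.142 × 4.2767 = 0.6073
S₂/S₁ = e^0.6073 ≈ 1.835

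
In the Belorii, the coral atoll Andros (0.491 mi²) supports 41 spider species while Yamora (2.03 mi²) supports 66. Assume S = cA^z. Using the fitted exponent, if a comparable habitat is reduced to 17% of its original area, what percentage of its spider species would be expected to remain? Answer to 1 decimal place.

z = ln(66/41) / ln(2.03/0.491) = 0.4761 / 1.4193 = 0.3354
S_new/S_old = (A_new/A_old)^z = 0.17^0.3354 = exp(0.3354 × -1.7720) = 0.5519

55.2%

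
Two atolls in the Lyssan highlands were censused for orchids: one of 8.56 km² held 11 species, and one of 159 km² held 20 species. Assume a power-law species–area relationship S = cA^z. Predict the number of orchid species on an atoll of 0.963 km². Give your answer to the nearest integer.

7

z = ln(20/11) / ln(159/8.56) = 0.5978 / 2.9218 = 0.2046
c = 11 / 8.56^0.2046 = 11 / 1.552 = 7.089
S₃ = 7.089 × 0.963^0.2046 = 7.089 × 0.9923 ≈ 7.035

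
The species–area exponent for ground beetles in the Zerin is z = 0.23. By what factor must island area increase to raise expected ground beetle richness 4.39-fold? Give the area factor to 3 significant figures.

(A₂/A₁)^0.23 = 4.39, so A₂/A₁ = 4.39^(1/0.23) = 4.39^4.348
ln(A₂/A₁) = ln 4.39 / 0.23 = 1.4793 / 0.23 = 6.4319
A₂/A₁ = e^6.4319 ≈ 621.3

621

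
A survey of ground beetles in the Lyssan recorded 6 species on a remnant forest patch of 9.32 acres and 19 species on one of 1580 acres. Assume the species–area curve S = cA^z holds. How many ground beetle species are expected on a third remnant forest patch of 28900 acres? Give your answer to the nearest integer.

36

z = ln(19/6) / ln(1580/9.32) = 1.1527 / 5.1330 = 0.2246
c = 6 / 9.32^0.2246 = 6 / 1.651 = 3.635
S₃ = 3.635 × 28900^0.2246 = 3.635 × 10.04 ≈ 36.49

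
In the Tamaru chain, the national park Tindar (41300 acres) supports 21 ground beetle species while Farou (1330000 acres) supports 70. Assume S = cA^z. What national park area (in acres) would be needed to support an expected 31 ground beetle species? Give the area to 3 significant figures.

z = ln(70/21) / ln(1330000/41300) = 1.2040 / 3.4721 = 0.3468
c = 21 / 41300^0.3468 = 21 / 39.87 = 0.5267
A = (31/0.5267)^(1/0.3468) ⇒ ln A = ln(58.85)/0.3468 = 11.7518
A = e^11.7518 ≈ 126979 acres

127000 acres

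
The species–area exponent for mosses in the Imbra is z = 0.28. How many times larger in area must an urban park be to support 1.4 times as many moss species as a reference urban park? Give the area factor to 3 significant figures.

(A₂/A₁)^0.28 = 1.4, so A₂/A₁ = 1.4^(1/0.28) = 1.4^3.571
ln(A₂/A₁) = ln 1.4 / 0.28 = 0.3365 / 0.28 = 1.2017
A₂/A₁ = e^1.2017 ≈ 3.326

3.33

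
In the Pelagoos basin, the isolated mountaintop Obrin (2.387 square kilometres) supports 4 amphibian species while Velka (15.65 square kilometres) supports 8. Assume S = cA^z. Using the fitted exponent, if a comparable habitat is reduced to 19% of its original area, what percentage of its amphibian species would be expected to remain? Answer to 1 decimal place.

54.2%

z = ln(8/4) / ln(15.65/2.387) = 0.6931 / 1.8804 = 0.3686
S_new/S_old = (A_new/A_old)^z = 0.19^0.3686 = exp(0.3686 × -1.6607) = 0.5422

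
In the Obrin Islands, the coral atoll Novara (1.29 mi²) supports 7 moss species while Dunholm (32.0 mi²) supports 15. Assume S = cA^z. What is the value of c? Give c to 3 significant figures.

z = ln(S₂/S₁) / ln(A₂/A₁) = ln(15/7) / ln(32/1.29) = 0.7621 / 3.2111 = 0.2373
c = S₁ / A₁^z = 7 / 1.29^0.2373 = 7 / 1.062 = 6.589

6.59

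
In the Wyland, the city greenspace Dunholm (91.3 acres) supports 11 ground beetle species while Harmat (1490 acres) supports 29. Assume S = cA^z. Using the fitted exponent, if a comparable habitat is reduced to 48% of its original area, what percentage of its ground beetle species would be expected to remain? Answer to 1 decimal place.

z = ln(29/11) / ln(1490/91.3) = 0.9694 / 2.7924 = 0.3472
S_new/S_old = (A_new/A_old)^z = 0.48^0.3472 = exp(0.3472 × -0.7340) = 0.7751

77.5%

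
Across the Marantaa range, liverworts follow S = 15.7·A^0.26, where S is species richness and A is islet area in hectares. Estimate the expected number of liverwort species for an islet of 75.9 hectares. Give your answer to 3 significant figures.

S = 15.7 × 75.9^0.26
ln S = ln 15.7 + 0.26 × ln 75.9 = 2.7537 + 0.26 × 4.3294 = 3.8793
S = e^3.8793 ≈ 48.39

48.4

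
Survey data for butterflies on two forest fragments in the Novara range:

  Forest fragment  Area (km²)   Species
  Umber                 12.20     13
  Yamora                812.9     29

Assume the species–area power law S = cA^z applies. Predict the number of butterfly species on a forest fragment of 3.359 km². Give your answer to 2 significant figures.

10

z = ln(29/13) / ln(812.9/12.2) = 0.8023 / 4.1992 = 0.1911
c = 13 / 12.2^0.1911 = 13 / 1.613 = 8.061
S₃ = 8.061 × 3.359^0.1911 = 8.061 × 1.261 ≈ 10.16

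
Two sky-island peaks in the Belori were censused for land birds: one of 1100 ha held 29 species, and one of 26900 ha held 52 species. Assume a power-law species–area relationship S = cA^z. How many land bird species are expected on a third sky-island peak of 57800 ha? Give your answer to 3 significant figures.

z = ln(52/29) / ln(26900/1100) = 0.5839 / 3.1968 = 0.1827
c = 29 / 1100^0.1827 = 29 / 3.594 = 8.069
S₃ = 8.069 × 57800^0.1827 = 8.069 × 7.41 ≈ 59.8

59.8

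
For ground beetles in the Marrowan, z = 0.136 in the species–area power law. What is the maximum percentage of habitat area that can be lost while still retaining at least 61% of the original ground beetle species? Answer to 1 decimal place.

97.4%

Need (A_new/A_old)^0.136 = 0.61, so A_new/A_old = 0.61^(1/0.136) = 0.61^7.353
ln(A_new/A_old) = ln 0.61 / 0.136 = -0.4943 / 0.136 = -3.6345
A_new/A_old = e^-3.6345 ≈ 0.0264
Fraction that can be lost = 1 − 0.0264 = 0.9736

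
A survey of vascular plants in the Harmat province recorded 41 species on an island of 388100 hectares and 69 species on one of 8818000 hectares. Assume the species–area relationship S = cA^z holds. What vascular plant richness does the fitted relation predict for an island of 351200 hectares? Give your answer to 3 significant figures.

40.3

z = ln(69/41) / ln(8818000/388100) = 0.5205 / 3.1233 = 0.1667
c = 41 / 388100^0.1667 = 41 / 8.54 = 4.801
S₃ = 4.801 × 351200^0.1667 = 4.801 × 8.399 ≈ 40.32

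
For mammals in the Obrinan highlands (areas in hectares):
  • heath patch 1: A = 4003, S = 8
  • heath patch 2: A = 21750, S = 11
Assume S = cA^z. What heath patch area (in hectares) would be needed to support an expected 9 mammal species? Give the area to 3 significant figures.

7490 hectares

z = ln(11/8) / ln(21750/4003) = 0.3185 / 1.6926 = 0.1881
c = 8 / 4003^0.1881 = 8 / 4.762 = 1.68
A = (9/1.68)^(1/0.1881) ⇒ ln A = ln(5.357)/0.1881 = 8.9208
A = e^8.9208 ≈ 7486 hectares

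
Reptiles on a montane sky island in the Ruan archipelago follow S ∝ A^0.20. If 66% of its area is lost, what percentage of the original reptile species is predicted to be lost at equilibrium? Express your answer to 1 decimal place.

S_new/S_old = (A_new/A_old)^z = 0.34^0.2
= exp(0.2 × ln 0.34) = exp(0.2 × -1.0788) = exp(-0.2158) ≈ 0.8059
Fraction lost = 1 − 0.8059 = 0.1941

19.4%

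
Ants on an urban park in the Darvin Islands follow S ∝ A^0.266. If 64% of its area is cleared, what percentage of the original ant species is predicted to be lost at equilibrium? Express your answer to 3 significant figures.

S_new/S_old = (A_new/A_old)^z = 0.36^0.266
= exp(0.266 × ln 0.36) = exp(0.266 × -1.0217) = exp(-0.2718) ≈ 0.762
Fraction lost = 1 − 0.762 = 0.238

23.8%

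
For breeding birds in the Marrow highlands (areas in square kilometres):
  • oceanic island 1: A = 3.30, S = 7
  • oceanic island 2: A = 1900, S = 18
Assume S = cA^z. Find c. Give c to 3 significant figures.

5.86

z = ln(S₂/S₁) / ln(A₂/A₁) = ln(18/7) / ln(1900/3.3) = 0.9445 / 6.3557 = 0.1486
c = S₁ / A₁^z = 7 / 3.3^0.1486 = 7 / 1.194 = 5.862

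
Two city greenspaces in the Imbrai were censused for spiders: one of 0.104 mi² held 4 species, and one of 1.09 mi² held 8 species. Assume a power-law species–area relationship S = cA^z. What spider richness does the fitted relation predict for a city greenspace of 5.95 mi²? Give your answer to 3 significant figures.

z = ln(8/4) / ln(1.09/0.104) = 0.6931 / 2.3495 = 0.2950
c = 4 / 0.104^0.2950 = 4 / 0.5129 = 7.799
S₃ = 7.799 × 5.95^0.2950 = 7.799 × 1.692 ≈ 13.2

13.2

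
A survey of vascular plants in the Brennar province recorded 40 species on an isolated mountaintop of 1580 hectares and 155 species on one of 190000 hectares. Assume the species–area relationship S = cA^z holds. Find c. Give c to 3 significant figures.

4.98

z = ln(S₂/S₁) / ln(A₂/A₁) = ln(155/40) / ln(190000/1580) = 1.3545 / 4.7896 = 0.2828
c = S₁ / A₁^z = 40 / 1580^0.2828 = 40 / 8.028 = 4.983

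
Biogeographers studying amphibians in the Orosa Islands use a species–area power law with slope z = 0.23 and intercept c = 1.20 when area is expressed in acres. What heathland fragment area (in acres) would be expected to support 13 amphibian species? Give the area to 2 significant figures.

13 = 1.2 × A^0.23  ⇒  A^0.23 = 13/1.2 = 10.83
ln A = ln(10.83) / 0.23 = 2.3826 / 0.23 = 10.3593
A = e^10.3593 ≈ 31548 acres

32000 acres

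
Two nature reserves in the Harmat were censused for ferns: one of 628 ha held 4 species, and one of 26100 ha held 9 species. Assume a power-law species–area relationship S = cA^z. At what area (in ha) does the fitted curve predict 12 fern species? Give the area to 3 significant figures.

97900 ha

z = ln(9/4) / ln(26100/628) = 0.8109 / 3.7272 = 0.2176
c = 4 / 628^0.2176 = 4 / 4.062 = 0.9847
A = (12/0.9847)^(1/0.2176) ⇒ ln A = ln(12.19)/0.2176 = 11.4919
A = e^11.4919 ≈ 97921 ha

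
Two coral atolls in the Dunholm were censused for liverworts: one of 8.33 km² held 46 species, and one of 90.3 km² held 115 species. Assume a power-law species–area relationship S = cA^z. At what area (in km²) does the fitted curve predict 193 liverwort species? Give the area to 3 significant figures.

z = ln(115/46) / ln(90.3/8.33) = 0.9163 / 2.3833 = 0.3845
c = 46 / 8.33^0.3845 = 46 / 2.259 = 20.36
A = (193/20.36)^(1/0.3845) ⇒ ln A = ln(9.479)/0.3845 = 5.8498
A = e^5.8498 ≈ 347.2 km²

347 km²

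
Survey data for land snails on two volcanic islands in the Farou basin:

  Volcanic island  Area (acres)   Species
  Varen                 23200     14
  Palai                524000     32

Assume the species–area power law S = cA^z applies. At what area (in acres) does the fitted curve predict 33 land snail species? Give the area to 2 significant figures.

590000 acres

z = ln(32/14) / ln(524000/23200) = 0.8267 / 3.1173 = 0.2652
c = 14 / 23200^0.2652 = 14 / 14.38 = 0.9738
A = (33/0.9738)^(1/0.2652) ⇒ ln A = ln(33.89)/0.2652 = 13.2853
A = e^13.2853 ≈ 588472 acres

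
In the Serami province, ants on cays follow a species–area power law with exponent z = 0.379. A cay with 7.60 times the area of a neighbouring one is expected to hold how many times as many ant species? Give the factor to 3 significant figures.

2.16

S₂/S₁ = (A₂/A₁)^z = 7.6^0.379
ln(S₂/S₁) = 0.379 × ln 7.6 = 0.379 × 2.0281 = 0.7687
S₂/S₁ = e^0.7687 ≈ 2.157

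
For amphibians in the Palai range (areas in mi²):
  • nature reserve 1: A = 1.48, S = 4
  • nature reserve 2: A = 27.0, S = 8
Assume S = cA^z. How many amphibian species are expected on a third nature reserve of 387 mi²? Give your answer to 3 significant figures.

z = ln(8/4) / ln(27/1.48) = 0.6931 / 2.9038 = 0.2387
c = 4 / 1.48^0.2387 = 4 / 1.098 = 3.643
S₃ = 3.643 × 387^0.2387 = 3.643 × 4.147 ≈ 15.1

15.1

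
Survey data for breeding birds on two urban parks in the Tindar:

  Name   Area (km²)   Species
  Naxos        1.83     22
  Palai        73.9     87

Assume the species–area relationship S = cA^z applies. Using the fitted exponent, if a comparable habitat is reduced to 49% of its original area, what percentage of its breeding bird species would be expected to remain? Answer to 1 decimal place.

z = ln(87/22) / ln(73.9/1.83) = 1.3749 / 3.6984 = 0.3717
S_new/S_old = (A_new/A_old)^z = 0.49^0.3717 = exp(0.3717 × -0.7133) = 0.7671

76.7%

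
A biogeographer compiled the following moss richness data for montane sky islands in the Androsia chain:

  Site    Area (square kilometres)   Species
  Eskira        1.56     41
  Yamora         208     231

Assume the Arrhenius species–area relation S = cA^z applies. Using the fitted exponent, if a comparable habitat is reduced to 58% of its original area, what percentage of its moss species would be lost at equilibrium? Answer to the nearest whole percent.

z = ln(231/41) / ln(208/1.56) = 1.7288 / 4.8929 = 0.3533
S_new/S_old = (A_new/A_old)^z = 0.58^0.3533 = exp(0.3533 × -0.5447) = 0.8249
Fraction lost = 1 − 0.8249 = 0.1751

18%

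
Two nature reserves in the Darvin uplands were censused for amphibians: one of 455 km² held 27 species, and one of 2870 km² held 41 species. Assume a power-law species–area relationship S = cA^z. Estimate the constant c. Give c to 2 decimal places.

6.74

z = ln(S₂/S₁) / ln(A₂/A₁) = ln(41/27) / ln(2870/455) = 0.4177 / 1.8418 = 0.2268
c = S₁ / A₁^z = 27 / 455^0.2268 = 27 / 4.007 = 6.737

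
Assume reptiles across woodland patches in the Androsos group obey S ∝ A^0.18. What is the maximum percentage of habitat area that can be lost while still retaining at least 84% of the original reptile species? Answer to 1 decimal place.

62.0%

Need (A_new/A_old)^0.18 = 0.84, so A_new/A_old = 0.84^(1/0.18) = 0.84^5.556
ln(A_new/A_old) = ln 0.84 / 0.18 = -0.1744 / 0.18 = -0.9686
A_new/A_old = e^-0.9686 ≈ 0.3796
Fraction that can be lost = 1 − 0.3796 = 0.6204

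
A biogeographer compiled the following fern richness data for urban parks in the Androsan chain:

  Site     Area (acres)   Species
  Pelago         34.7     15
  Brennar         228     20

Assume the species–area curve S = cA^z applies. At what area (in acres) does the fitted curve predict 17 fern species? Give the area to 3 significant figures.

z = ln(20/15) / ln(228/34.7) = 0.2877 / 1.8826 = 0.1528
c = 15 / 34.7^0.1528 = 15 / 1.719 = 8.724
A = (17/8.724)^(1/0.1528) ⇒ ln A = ln(1.949)/0.1528 = 4.3658
A = e^4.3658 ≈ 78.71 acres

78.7 acres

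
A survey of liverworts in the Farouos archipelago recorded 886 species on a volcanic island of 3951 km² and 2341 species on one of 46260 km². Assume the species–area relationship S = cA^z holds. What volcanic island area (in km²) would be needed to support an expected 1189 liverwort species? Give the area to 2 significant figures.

z = ln(2341/886) / ln(46260/3951) = 0.9716 / 2.4603 = 0.3949
c = 886 / 3951^0.3949 = 886 / 26.33 = 33.65
A = (1189/33.65)^(1/0.3949) ⇒ ln A = ln(35.33)/0.3949 = 9.0266
A = e^9.0266 ≈ 8321 km²

8300 km²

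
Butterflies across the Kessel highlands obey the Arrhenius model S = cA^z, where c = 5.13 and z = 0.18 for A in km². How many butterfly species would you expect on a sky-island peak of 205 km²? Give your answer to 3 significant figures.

S = 5.13 × 205^0.18 = 5.13 × 2.607 ≈ 13.37

13.4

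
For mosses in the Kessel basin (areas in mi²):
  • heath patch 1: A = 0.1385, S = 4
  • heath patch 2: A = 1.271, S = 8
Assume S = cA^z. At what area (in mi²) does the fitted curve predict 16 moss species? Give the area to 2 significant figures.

z = ln(8/4) / ln(1.271/0.1385) = 0.6931 / 2.2167 = 0.3127
c = 4 / 0.1385^0.3127 = 4 / 0.5389 = 7.422
A = (16/7.422)^(1/0.3127) ⇒ ln A = ln(2.156)/0.3127 = 2.4565
A = e^2.4565 ≈ 11.66 mi²

12 mi²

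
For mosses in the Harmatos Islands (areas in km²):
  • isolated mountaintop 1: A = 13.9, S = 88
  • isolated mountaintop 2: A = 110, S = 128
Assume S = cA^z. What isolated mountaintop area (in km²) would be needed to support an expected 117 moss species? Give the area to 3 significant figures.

z = ln(128/88) / ln(110/13.9) = 0.3747 / 2.0686 = 0.1811
c = 88 / 13.9^0.1811 = 88 / 1.611 = 54.63
A = (117/54.63)^(1/0.1811) ⇒ ln A = ln(2.142)/0.1811 = 4.2044
A = e^4.2044 ≈ 66.98 km²

67.0 km²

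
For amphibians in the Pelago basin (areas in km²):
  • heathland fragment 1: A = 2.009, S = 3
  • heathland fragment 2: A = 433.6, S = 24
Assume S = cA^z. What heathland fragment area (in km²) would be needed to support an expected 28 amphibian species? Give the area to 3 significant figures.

646 km²

z = ln(24/3) / ln(433.6/2.009) = 2.0794 / 5.3745 = 0.3869
c = 3 / 2.009^0.3869 = 3 / 1.31 = 2.29
A = (28/2.29)^(1/0.3869) ⇒ ln A = ln(12.23)/0.3869 = 6.4705
A = e^6.4705 ≈ 645.8 km²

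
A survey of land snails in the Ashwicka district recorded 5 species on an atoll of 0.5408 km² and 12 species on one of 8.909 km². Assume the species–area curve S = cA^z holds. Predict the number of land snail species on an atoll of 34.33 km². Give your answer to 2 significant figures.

18

z = ln(12/5) / ln(8.909/0.5408) = 0.8755 / 2.8018 = 0.3125
c = 5 / 0.5408^0.3125 = 5 / 0.8252 = 6.059
S₃ = 6.059 × 34.33^0.3125 = 6.059 × 3.019 ≈ 18.29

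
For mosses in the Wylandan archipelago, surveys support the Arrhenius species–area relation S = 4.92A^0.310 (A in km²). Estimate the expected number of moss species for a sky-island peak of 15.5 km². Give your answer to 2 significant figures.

12

S = 4.92 × 15.5^0.31
ln S = ln 4.92 + 0.31 × ln 15.5 = 1.5933 + 0.31 × 2.7408 = 2.4430
S = e^2.4430 ≈ 11.51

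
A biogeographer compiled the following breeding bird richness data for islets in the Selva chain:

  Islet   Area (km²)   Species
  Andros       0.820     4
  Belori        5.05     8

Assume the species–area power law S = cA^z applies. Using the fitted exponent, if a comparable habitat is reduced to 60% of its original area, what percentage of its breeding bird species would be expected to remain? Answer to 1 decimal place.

82.3%

z = ln(8/4) / ln(5.05/0.82) = 0.6931 / 1.8178 = 0.3813
S_new/S_old = (A_new/A_old)^z = 0.6^0.3813 = exp(0.3813 × -0.5108) = 0.823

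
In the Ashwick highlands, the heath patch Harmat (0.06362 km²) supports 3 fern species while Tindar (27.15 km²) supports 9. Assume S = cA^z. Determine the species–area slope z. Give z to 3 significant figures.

0.181

Taking logs: ln S = ln c + z ln A, so z = (ln S₂ − ln S₁)/(ln A₂ − ln A₁).
z = ln(9/3) / ln(27.15/0.06362) = ln(3) / ln(426.8) = 1.0986 / 6.0562 = 0.1814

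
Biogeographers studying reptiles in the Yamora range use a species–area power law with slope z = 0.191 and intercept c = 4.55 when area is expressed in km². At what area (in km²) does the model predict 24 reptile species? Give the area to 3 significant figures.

24 = 4.55 × A^0.191  ⇒  A^0.191 = 24/4.55 = 5.275
ln A = ln(5.275) / 0.191 = 1.6629 / 0.191 = 8.7064
A = e^8.7064 ≈ 6042 km²

6040 km²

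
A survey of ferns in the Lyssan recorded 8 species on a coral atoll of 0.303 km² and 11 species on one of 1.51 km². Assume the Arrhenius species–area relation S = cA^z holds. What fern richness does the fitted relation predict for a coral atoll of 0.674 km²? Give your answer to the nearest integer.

z = ln(11/8) / ln(1.51/0.303) = 0.3185 / 1.6061 = 0.1983
c = 8 / 0.303^0.1983 = 8 / 0.7892 = 10.14
S₃ = 10.14 × 0.674^0.1983 = 10.14 × 0.9248 ≈ 9.374

9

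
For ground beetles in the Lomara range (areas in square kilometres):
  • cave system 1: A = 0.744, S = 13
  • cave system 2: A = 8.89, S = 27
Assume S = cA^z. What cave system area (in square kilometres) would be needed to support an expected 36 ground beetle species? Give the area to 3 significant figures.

23.6 square kilometres

z = ln(27/13) / ln(8.89/0.744) = 0.7309 / 2.4806 = 0.2946
c = 13 / 0.744^0.2946 = 13 / 0.9166 = 14.18
A = (36/14.18)^(1/0.2946) ⇒ ln A = ln(2.538)/0.2946 = 3.1613
A = e^3.1613 ≈ 23.6 square kilometres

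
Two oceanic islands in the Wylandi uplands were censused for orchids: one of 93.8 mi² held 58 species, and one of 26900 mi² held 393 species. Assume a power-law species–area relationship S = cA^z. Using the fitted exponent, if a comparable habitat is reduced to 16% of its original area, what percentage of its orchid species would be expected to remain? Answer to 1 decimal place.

z = ln(393/58) / ln(26900/93.8) = 1.9134 / 5.6587 = 0.3381
S_new/S_old = (A_new/A_old)^z = 0.16^0.3381 = exp(0.3381 × -1.8326) = 0.5381

53.8%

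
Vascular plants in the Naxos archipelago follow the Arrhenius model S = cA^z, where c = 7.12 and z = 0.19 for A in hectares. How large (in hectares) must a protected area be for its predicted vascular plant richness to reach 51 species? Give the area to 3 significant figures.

31700 hectares

51 = 7.12 × A^0.19  ⇒  A^0.19 = 51/7.12 = 7.163
ln A = ln(7.163) / 0.19 = 1.9689 / 0.19 = 10.3627
A = e^10.3627 ≈ 31657 hectares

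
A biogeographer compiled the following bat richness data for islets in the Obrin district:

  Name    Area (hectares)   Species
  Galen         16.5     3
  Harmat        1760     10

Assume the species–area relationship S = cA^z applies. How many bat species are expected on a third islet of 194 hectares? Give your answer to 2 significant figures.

z = ln(10/3) / ln(1760/16.5) = 1.2040 / 4.6697 = 0.2578
c = 3 / 16.5^0.2578 = 3 / 2.06 = 1.456
S₃ = 1.456 × 194^0.2578 = 1.456 × 3.889 ≈ 5.663

5.7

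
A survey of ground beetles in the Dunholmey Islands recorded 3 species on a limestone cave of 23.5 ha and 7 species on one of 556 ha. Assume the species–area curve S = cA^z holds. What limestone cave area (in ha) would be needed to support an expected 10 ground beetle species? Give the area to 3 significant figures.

z = ln(7/3) / ln(556/23.5) = 0.8473 / 3.1638 = 0.2678
c = 3 / 23.5^0.2678 = 3 / 2.329 = 1.288
A = (10/1.288)^(1/0.2678) ⇒ ln A = ln(7.764)/0.2678 = 7.6526
A = e^7.6526 ≈ 2106 ha

2110 ha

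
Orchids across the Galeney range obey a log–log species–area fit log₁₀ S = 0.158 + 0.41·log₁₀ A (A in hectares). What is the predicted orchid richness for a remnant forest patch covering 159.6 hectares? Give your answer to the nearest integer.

12

S = 1.439 × 159.6^0.41
ln S = ln 1.439 + 0.41 × ln 159.6 = 0.3638 + 0.41 × 5.0727 = 2.4436
S = e^2.4436 ≈ 11.51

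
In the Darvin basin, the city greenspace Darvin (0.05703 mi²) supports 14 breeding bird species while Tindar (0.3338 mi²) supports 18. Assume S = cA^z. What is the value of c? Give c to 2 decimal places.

21.04

z = ln(S₂/S₁) / ln(A₂/A₁) = ln(18/14) / ln(0.3338/0.05703) = 0.2513 / 1.7670 = 0.1422
c = S₁ / A₁^z = 14 / 0.05703^0.1422 = 14 / 0.6654 = 21.04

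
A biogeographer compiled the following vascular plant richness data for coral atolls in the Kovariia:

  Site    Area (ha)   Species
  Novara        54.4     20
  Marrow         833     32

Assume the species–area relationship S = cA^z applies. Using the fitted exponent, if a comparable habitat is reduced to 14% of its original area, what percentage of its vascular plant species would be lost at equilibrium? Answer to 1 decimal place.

28.7%

z = ln(32/20) / ln(833/54.4) = 0.4700 / 2.7287 = 0.1722
S_new/S_old = (A_new/A_old)^z = 0.14^0.1722 = exp(0.1722 × -1.9661) = 0.7127
Fraction lost = 1 − 0.7127 = 0.2873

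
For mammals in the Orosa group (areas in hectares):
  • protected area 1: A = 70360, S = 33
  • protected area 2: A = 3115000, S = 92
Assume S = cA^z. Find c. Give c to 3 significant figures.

z = ln(S₂/S₁) / ln(A₂/A₁) = ln(92/33) / ln(3115000/70360) = 1.0253 / 3.7904 = 0.2705
c = S₁ / A₁^z = 33 / 70360^0.2705 = 33 / 20.47 = 1.612

1.61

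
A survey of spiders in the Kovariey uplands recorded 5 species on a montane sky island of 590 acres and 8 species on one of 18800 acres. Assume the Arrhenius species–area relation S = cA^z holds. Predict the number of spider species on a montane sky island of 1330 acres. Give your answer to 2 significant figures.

5.6

z = ln(8/5) / ln(18800/590) = 0.4700 / 3.4615 = 0.1358
c = 5 / 590^0.1358 = 5 / 2.378 = 2.103
S₃ = 2.103 × 1330^0.1358 = 2.103 × 2.656 ≈ 5.583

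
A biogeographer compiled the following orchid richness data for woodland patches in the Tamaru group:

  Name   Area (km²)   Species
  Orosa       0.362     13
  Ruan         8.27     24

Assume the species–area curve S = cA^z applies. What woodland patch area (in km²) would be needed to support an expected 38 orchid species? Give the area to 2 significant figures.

86 km²

z = ln(24/13) / ln(8.27/0.362) = 0.6131 / 3.1287 = 0.1960
c = 13 / 0.362^0.1960 = 13 / 0.8195 = 15.86
A = (38/15.86)^(1/0.1960) ⇒ ln A = ln(2.395)/0.1960 = 4.4577
A = e^4.4577 ≈ 86.29 km²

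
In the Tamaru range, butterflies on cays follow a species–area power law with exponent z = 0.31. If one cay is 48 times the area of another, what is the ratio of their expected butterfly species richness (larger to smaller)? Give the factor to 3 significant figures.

3.32

S₂/S₁ = (A₂/A₁)^z = 48^0.31
ln(S₂/S₁) = 0.31 × ln 48 = 0.31 × 3.8712 = 1.2001
S₂/S₁ = e^1.2001 ≈ 3.32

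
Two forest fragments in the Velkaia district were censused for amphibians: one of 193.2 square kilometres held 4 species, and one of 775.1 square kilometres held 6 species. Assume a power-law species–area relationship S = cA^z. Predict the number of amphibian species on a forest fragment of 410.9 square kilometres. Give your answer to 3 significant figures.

4.99

z = ln(6/4) / ln(775.1/193.2) = 0.4055 / 1.3893 = 0.2919
c = 4 / 193.2^0.2919 = 4 / 4.647 = 0.8607
S₃ = 0.8607 × 410.9^0.2919 = 0.8607 × 5.792 ≈ 4.986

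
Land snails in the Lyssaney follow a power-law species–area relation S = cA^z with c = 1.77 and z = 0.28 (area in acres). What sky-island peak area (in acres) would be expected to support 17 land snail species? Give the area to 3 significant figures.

3230 acres

17 = 1.77 × A^0.28  ⇒  A^0.28 = 17/1.77 = 9.605
ln A = ln(9.605) / 0.28 = 2.2622 / 0.28 = 8.0794
A = e^8.0794 ≈ 3227 acres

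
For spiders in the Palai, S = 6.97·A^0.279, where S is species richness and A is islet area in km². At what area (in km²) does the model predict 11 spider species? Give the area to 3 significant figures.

11 = 6.97 × A^0.279  ⇒  A^0.279 = 11/6.97 = 1.578
ln A = ln(1.578) / 0.279 = 0.4563 / 0.279 = 1.6354
A = e^1.6354 ≈ 5.132 km²

5.13 km²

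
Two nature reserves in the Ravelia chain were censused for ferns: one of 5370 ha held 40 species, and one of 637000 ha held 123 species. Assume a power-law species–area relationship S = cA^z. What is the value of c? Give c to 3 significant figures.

z = ln(S₂/S₁) / ln(A₂/A₁) = ln(123/40) / ln(637000/5370) = 1.1233 / 4.7759 = 0.2352
c = S₁ / A₁^z = 40 / 5370^0.2352 = 40 / 7.539 = 5.306

5.31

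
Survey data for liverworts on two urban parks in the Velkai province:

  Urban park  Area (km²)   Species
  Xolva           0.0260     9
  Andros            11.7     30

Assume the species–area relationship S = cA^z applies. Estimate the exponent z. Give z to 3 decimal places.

Taking logs: ln S = ln c + z ln A, so z = (ln S₂ − ln S₁)/(ln A₂ − ln A₁).
z = ln(30/9) / ln(11.7/0.026) = ln(3.333) / ln(450) = 1.2040 / 6.1092 = 0.1971

0.197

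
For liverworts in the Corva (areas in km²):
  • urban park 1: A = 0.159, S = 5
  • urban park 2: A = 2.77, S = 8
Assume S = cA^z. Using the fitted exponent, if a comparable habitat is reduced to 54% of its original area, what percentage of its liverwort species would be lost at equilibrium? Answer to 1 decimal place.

z = ln(8/5) / ln(2.77/0.159) = 0.4700 / 2.8577 = 0.1645
S_new/S_old = (A_new/A_old)^z = 0.54^0.1645 = exp(0.1645 × -0.6162) = 0.9036
Fraction lost = 1 − 0.9036 = 0.09638

9.6%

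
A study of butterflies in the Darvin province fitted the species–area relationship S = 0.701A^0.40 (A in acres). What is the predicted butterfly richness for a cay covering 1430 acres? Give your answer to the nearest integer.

13 species

S = 0.701 × 1430^0.4
ln S = ln 0.701 + 0.4 × ln 1430 = -0.3552 + 0.4 × 7.2654 = 2.5509
S = e^2.5509 ≈ 12.82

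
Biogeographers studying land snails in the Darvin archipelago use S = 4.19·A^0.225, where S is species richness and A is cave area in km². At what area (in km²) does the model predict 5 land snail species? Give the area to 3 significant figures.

5 = 4.19 × A^0.225  ⇒  A^0.225 = 5/4.19 = 1.193
ln A = ln(1.193) / 0.225 = 0.1767 / 0.225 = 0.7855
A = e^0.7855 ≈ 2.194 km²

2.19 km²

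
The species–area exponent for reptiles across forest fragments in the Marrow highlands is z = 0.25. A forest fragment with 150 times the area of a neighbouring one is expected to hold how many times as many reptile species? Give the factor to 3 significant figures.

S₂/S₁ = (A₂/A₁)^z = 150^0.25
ln(S₂/S₁) = 0.25 × ln 150 = 0.25 × 5.0106 = 1.2527
S₂/S₁ = e^1.2527 ≈ 3.5

3.50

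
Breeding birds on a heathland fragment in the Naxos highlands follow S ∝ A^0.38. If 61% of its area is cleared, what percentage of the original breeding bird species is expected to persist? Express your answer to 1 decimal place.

69.9%

S_new/S_old = (A_new/A_old)^z = 0.39^0.38
= exp(0.38 × ln 0.39) = exp(0.38 × -0.9416) = exp(-0.3578) ≈ 0.6992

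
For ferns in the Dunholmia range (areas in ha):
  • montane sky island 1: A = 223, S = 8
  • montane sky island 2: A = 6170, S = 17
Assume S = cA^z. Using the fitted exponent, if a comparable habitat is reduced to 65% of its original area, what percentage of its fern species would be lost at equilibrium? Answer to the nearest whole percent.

9%

z = ln(17/8) / ln(6170/223) = 0.7538 / 3.3203 = 0.2270
S_new/S_old = (A_new/A_old)^z = 0.65^0.2270 = exp(0.2270 × -0.4308) = 0.9068
Fraction lost = 1 − 0.9068 = 0.09317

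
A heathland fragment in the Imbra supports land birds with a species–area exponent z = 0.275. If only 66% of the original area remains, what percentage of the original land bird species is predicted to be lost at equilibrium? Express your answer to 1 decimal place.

10.8%

S_new/S_old = (A_new/A_old)^z = 0.66^0.275
= exp(0.275 × ln 0.66) = exp(0.275 × -0.4155) = exp(-0.1143) ≈ 0.892
Fraction lost = 1 − 0.892 = 0.108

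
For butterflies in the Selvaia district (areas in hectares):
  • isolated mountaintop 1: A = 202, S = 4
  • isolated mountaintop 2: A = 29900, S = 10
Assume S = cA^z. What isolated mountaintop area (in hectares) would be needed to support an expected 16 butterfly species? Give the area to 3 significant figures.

z = ln(10/4) / ln(29900/202) = 0.9163 / 4.9973 = 0.1834
c = 4 / 202^0.1834 = 4 / 2.647 = 1.511
A = (16/1.511)^(1/0.1834) ⇒ ln A = ln(10.59)/0.1834 = 12.8690
A = e^12.8690 ≈ 388078 hectares

388000 hectares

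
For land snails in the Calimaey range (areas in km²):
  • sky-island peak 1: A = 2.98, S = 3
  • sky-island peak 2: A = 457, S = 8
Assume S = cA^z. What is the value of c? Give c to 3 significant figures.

2.42

z = ln(S₂/S₁) / ln(A₂/A₁) = ln(8/3) / ln(457/2.98) = 0.9808 / 5.0328 = 0.1949
c = S₁ / A₁^z = 3 / 2.98^0.1949 = 3 / 1.237 = 2.425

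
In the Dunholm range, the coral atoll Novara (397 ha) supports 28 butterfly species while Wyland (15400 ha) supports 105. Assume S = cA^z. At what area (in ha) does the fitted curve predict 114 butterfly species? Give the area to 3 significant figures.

z = ln(105/28) / ln(15400/397) = 1.3218 / 3.6582 = 0.3613
c = 28 / 397^0.3613 = 28 / 8.689 = 3.222
A = (114/3.222)^(1/0.3613) ⇒ ln A = ln(35.38)/0.3613 = 9.8697
A = e^9.8697 ≈ 19336 ha

19300 ha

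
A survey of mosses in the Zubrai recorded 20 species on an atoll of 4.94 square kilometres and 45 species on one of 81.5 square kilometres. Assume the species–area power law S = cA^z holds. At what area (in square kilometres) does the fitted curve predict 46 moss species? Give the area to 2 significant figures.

88 square kilometres

z = ln(45/20) / ln(81.5/4.94) = 0.8109 / 2.8032 = 0.2893
c = 20 / 4.94^0.2893 = 20 / 1.587 = 12.6
A = (46/12.6)^(1/0.2893) ⇒ ln A = ln(3.651)/0.2893 = 4.4766
A = e^4.4766 ≈ 87.93 square kilometres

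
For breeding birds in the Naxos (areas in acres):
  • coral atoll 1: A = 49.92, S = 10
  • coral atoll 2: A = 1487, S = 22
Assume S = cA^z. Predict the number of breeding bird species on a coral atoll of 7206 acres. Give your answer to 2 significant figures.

z = ln(22/10) / ln(1487/49.92) = 0.7885 / 3.3941 = 0.2323
c = 10 / 49.92^0.2323 = 10 / 2.48 = 4.032
S₃ = 4.032 × 7206^0.2323 = 4.032 × 7.873 ≈ 31.74

32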